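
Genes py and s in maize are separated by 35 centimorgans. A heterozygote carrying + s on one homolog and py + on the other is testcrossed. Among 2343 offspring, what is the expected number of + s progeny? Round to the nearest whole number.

A map distance of 35 centimorgans corresponds to a recombination frequency of 0.350.
The F1 is + s / py +, so + s is a parental gamete class with expected frequency (1 − r)/2 = 0.650/2 = 0.3250.
Expected number = 0.3250 × 2343 = 761.48 ≈ 761.

761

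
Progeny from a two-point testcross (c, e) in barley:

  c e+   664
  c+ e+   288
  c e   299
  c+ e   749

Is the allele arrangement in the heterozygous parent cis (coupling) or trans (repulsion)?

The two most frequent classes are c+ e (749) and c e+ (664); these are the parental (non-recombinant) types.
So the F1 carried c+ e on one chromosome and c e+ on the other — the recessive alleles are on opposite chromosomes (trans / repulsion).

trans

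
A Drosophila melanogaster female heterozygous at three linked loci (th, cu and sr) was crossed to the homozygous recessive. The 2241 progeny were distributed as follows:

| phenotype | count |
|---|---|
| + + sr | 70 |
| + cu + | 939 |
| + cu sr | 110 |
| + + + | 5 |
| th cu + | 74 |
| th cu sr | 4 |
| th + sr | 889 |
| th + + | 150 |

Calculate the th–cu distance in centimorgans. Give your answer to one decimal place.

6.8 centimorgans

The two most frequent reciprocal classes, th + sr and + cu +, are the parental types, so the F1 was th + sr / + cu +.
The two rarest classes, th cu sr and + + +, are the double crossovers. Comparing them with the parentals, only the cu allele has switched, so cu is the middle locus and the order is sr – cu – th.
Crossovers in the cu–th interval produce the single-crossover classes + + sr and th cu + (70 + 74 = 144) plus the double crossovers (9).
RF(cu–th) = (144 + 9) / 2241 = 153/2241 = 0.0683 → 6.8 centimorgans.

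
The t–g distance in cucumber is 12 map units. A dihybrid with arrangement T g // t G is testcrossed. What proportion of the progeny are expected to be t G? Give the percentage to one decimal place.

44.0%

A map distance of 12 map units corresponds to a recombination frequency of 0.120.
The F1 is T g / t G, so t G is a parental gamete class with expected frequency (1 − r)/2 = 0.880/2 = 0.4400.
That is 0.4400 = 44.0% of the progeny.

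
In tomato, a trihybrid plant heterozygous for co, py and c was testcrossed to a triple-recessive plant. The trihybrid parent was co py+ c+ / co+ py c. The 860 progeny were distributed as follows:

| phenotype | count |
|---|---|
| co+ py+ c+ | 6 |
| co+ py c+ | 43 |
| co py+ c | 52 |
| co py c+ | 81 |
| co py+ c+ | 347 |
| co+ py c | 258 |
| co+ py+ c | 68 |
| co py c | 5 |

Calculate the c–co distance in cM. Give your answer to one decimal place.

12.3 cM

The two rarest classes, co+ py+ c+ and co py c, are the double crossovers. Comparing them with the parentals, only the co allele has switched, so co is the middle locus and the order is py – co – c.
Crossovers in the co–c interval produce the single-crossover classes co py+ c and co+ py c+ (52 + 43 = 95) plus the double crossovers (11).
RF(co–c) = (95 + 11) / 860 = 106/860 = 0.1233 → 12.3 cM.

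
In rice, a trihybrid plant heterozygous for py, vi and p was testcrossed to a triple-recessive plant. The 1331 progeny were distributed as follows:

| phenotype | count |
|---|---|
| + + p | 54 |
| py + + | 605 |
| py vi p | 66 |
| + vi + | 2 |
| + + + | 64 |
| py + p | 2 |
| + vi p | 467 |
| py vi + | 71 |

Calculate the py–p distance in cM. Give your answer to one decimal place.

10.1 cM

The two most frequent reciprocal classes, py + + and + vi p, are the parental types, so the F1 was py + + / + vi p.
The two rarest classes, py + p and + vi +, are the double crossovers. Comparing them with the parentals, only the p allele has switched, so p is the middle locus and the order is vi – p – py.
Crossovers in the p–py interval produce the single-crossover classes + + + and py vi p (64 + 66 = 130) plus the double crossovers (4).
RF(p–py) = (130 + 4) / 1331 = 134/1331 = 0.1007 → 10.1 cM.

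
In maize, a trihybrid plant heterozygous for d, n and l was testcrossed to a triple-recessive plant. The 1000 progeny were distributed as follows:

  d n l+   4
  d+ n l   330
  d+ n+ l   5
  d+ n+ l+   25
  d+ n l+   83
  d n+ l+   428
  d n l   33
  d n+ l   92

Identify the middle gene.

The two most frequent reciprocal classes, d+ n l and d n+ l+, are the parental types, so the F1 was d+ n l / d n+ l+.
The two rarest classes, d+ n+ l and d n l+, are the double crossovers. Comparing them with the parentals, only the n allele has switched, so n is the middle locus and the order is l – n – d.

n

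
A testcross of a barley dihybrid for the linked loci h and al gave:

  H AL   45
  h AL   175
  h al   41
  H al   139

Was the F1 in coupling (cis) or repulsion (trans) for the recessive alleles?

The two most frequent classes are H al (139) and h AL (175); these are the parental (non-recombinant) types.
So the F1 carried H al on one chromosome and h AL on the other — the recessive alleles are on opposite chromosomes (trans / repulsion).

trans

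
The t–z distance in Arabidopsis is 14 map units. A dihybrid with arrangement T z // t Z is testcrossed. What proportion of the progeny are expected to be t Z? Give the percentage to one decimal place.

43.0%

A map distance of 14 map units corresponds to a recombination frequency of 0.140.
The F1 is T z / t Z, so t Z is a parental gamete class with expected frequency (1 − r)/2 = 0.860/2 = 0.4300.
That is 0.4300 = 43.0% of the progeny.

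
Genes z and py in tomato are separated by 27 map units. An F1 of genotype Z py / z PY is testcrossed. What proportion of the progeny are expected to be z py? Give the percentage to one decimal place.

13.5%

A map distance of 27 map units corresponds to a recombination frequency of 0.270.
The F1 is Z py / z PY, so z py is a recombinant gamete class with expected frequency r/2 = 0.270/2 = 0.1350.
That is 0.1350 = 13.5% of the progeny.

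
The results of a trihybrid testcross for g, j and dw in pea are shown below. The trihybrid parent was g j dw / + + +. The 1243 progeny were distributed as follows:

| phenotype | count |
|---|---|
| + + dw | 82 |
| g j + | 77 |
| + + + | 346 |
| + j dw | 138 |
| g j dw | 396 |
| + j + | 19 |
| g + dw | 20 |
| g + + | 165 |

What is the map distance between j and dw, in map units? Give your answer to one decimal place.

The two rarest classes, g + dw and + j +, are the double crossovers. Comparing them with the parentals, only the j allele has switched, so j is the middle locus and the order is g – j – dw.
Crossovers in the j–dw interval produce the single-crossover classes g j + and + + dw (77 + 82 = 159) plus the double crossovers (39).
RF(j–dw) = (159 + 39) / 1243 = 198/1243 = 0.1593 → 15.9 map units.

15.9 map units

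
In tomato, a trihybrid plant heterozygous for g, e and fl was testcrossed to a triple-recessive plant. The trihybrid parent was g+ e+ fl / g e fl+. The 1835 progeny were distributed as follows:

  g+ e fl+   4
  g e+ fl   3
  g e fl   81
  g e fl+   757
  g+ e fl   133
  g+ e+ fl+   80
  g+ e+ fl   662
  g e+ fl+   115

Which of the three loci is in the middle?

The two rarest classes, g e+ fl and g+ e fl+, are the double crossovers. Comparing them with the parentals, only the g allele has switched, so g is the middle locus and the order is fl – g – e.

g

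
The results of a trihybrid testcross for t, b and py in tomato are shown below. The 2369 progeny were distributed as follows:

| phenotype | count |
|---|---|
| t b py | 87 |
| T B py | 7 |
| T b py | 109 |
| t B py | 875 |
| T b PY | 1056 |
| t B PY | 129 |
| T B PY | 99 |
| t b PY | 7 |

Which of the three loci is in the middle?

t

The two most frequent reciprocal classes, T b PY and t B py, are the parental types, so the F1 was T b PY / t B py.
The two rarest classes, t b PY and T B py, are the double crossovers. Comparing them with the parentals, only the t allele has switched, so t is the middle locus and the order is py – t – b.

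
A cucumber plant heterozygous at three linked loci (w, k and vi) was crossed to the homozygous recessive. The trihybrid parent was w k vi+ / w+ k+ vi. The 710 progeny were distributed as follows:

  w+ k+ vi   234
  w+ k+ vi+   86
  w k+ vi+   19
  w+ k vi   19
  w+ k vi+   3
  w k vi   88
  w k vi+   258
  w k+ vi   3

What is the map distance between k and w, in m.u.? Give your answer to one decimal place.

6.2 m.u.

The two rarest classes, w+ k vi+ and w k+ vi, are the double crossovers. Comparing them with the parentals, only the w allele has switched, so w is the middle locus and the order is vi – w – k.
Crossovers in the w–k interval produce the single-crossover classes w k+ vi+ and w+ k vi (19 + 19 = 38) plus the double crossovers (6).
RF(w–k) = (38 + 6) / 710 = 44/710 = 0.0620 → 6.2 m.u.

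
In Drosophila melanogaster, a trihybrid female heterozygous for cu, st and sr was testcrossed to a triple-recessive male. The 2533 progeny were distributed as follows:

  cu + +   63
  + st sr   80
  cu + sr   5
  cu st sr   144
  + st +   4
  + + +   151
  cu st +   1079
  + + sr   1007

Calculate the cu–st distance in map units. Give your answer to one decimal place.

The two most frequent reciprocal classes, cu st + and + + sr, are the parental types, so the F1 was cu st + / + + sr.
The two rarest classes, + st + and cu + sr, are the double crossovers. Comparing them with the parentals, only the cu allele has switched, so cu is the middle locus and the order is st – cu – sr.
Crossovers in the st–cu interval produce the single-crossover classes cu + + and + st sr (63 + 80 = 143) plus the double crossovers (9).
RF(st–cu) = (143 + 9) / 2533 = 152/2533 = 0.0600 → 6.0 map units.

6.0 map units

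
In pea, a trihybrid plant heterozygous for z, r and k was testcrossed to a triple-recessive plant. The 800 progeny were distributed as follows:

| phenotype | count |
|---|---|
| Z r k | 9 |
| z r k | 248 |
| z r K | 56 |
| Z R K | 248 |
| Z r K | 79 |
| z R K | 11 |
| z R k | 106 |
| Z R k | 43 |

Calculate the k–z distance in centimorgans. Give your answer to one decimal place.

The two most frequent reciprocal classes, Z R K and z r k, are the parental types, so the F1 was Z R K / z r k.
The two rarest classes, z R K and Z r k, are the double crossovers. Comparing them with the parentals, only the z allele has switched, so z is the middle locus and the order is k – z – r.
Crossovers in the k–z interval produce the single-crossover classes Z R k and z r K (43 + 56 = 99) plus the double crossovers (20).
RF(k–z) = (99 + 20) / 800 = 119/800 = 0.1487 → 14.9 centimorgans.

14.9 centimorgans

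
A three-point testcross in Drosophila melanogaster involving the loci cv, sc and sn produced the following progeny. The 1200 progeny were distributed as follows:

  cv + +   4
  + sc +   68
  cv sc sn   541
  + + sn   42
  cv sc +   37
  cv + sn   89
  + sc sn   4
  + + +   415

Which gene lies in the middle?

cv

The two most frequent reciprocal classes, + + + and cv sc sn, are the parental types, so the F1 was + + + / cv sc sn.
The two rarest classes, cv + + and + sc sn, are the double crossovers. Comparing them with the parentals, only the cv allele has switched, so cv is the middle locus and the order is sc – cv – sn.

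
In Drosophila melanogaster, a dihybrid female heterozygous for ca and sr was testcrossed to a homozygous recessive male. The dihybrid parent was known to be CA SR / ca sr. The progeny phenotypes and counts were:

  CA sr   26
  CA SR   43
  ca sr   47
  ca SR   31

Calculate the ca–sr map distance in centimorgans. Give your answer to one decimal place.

38.8 centimorgans

The recombinant classes are CA sr and ca SR: 26 + 31 = 57.
Recombination frequency = 57/147 = 0.3878 ≈ 38.8%, i.e. 38.8 centimorgans.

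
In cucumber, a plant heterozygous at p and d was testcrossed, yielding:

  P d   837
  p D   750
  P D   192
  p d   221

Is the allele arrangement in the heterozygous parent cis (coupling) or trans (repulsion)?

The two most frequent classes are P d (837) and p D (750); these are the parental (non-recombinant) types.
So the F1 carried P d on one chromosome and p D on the other — the recessive alleles are on opposite chromosomes (trans / repulsion).

trans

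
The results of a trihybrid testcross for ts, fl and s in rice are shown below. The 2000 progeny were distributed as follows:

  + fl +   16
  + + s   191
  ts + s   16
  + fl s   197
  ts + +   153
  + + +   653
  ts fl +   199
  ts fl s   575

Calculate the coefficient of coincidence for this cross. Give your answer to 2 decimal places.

0.40

The two most frequent reciprocal classes, + + + and ts fl s, are the parental types, so the F1 was + + + / ts fl s.
The two rarest classes, + fl + and ts + s, are the double crossovers. Comparing them with the parentals, only the fl allele has switched, so fl is the middle locus and the order is ts – fl – s.
ts–fl: (350 + 32)/2000 = 0.1910; fl–s: (390 + 32)/2000 = 0.2110.
Expected DCO frequency = 0.1910 × 0.2110 ≈ 0.04030; observed = 32/2000 ≈ 0.01600.
Coefficient of coincidence = 0.01600/0.04030 ≈ 0.40.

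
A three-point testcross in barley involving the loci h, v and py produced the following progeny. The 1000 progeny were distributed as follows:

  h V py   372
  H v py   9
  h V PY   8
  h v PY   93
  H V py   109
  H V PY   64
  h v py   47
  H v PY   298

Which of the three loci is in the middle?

py

The two most frequent reciprocal classes, H v PY and h V py, are the parental types, so the F1 was H v PY / h V py.
The two rarest classes, H v py and h V PY, are the double crossovers. Comparing them with the parentals, only the py allele has switched, so py is the middle locus and the order is v – py – h.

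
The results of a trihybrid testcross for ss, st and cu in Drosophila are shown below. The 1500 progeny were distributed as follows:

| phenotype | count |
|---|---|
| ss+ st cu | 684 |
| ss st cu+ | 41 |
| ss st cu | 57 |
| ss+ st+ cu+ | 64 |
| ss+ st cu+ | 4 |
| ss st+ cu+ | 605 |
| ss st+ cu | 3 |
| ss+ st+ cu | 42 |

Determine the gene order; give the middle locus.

The two most frequent reciprocal classes, ss+ st cu and ss st+ cu+, are the parental types, so the F1 was ss+ st cu / ss st+ cu+.
The two rarest classes, ss+ st cu+ and ss st+ cu, are the double crossovers. Comparing them with the parentals, only the cu allele has switched, so cu is the middle locus and the order is st – cu – ss.

cu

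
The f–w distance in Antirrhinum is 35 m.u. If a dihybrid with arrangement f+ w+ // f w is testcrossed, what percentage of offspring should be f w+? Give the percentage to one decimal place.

17.5%

A map distance of 35 m.u. corresponds to a recombination frequency of 0.350.
The F1 is f+ w+ / f w, so f w+ is a recombinant gamete class with expected frequency r/2 = 0.350/2 = 0.1750.
That is 0.1750 = 17.5% of the progeny.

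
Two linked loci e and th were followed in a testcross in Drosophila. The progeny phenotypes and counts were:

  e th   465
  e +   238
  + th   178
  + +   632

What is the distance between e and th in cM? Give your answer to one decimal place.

The two most frequent classes, + + (632) and e th (465), are the parental types, so the F1 was + + / e th.
The recombinant classes are + th and e +: 178 + 238 = 416.
Recombination frequency = 416/1513 = 0.2750 ≈ 27.5%, i.e. 27.5 cM.

27.5 cM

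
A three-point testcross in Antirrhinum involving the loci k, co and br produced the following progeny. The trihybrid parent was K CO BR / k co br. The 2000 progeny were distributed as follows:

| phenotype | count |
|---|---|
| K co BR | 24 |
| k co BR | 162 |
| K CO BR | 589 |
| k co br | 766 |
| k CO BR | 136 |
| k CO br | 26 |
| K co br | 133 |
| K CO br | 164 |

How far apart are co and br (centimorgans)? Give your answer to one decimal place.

18.8 centimorgans

The two rarest classes, K co BR and k CO br, are the double crossovers. Comparing them with the parentals, only the co allele has switched, so co is the middle locus and the order is k – co – br.
Crossovers in the co–br interval produce the single-crossover classes K CO br and k co BR (164 + 162 = 326) plus the double crossovers (50).
RF(co–br) = (326 + 50) / 2000 = 376/2000 = 0.1880 → 18.8 centimorgans.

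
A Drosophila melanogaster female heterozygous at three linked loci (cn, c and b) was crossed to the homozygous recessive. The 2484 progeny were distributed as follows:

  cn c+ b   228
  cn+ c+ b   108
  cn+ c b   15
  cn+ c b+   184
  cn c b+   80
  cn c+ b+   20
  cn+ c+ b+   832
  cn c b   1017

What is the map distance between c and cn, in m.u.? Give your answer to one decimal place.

18.0 m.u.

The two most frequent reciprocal classes, cn c b and cn+ c+ b+, are the parental types, so the F1 was cn c b / cn+ c+ b+.
The two rarest classes, cn+ c b and cn c+ b+, are the double crossovers. Comparing them with the parentals, only the cn allele has switched, so cn is the middle locus and the order is c – cn – b.
Crossovers in the c–cn interval produce the single-crossover classes cn c+ b and cn+ c b+ (228 + 184 = 412) plus the double crossovers (35).
RF(c–cn) = (412 + 35) / 2484 = 447/2484 = 0.1800 → 18.0 m.u.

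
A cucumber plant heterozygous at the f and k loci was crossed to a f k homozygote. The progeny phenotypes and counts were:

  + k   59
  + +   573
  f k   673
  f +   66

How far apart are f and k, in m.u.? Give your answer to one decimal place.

The two most frequent classes, + + (573) and f k (673), are the parental types, so the F1 was + + / f k.
The recombinant classes are + k and f +: 59 + 66 = 125.
Recombination frequency = 125/1371 = 0.0912 ≈ 9.1%, i.e. 9.1 m.u.

9.1 m.u.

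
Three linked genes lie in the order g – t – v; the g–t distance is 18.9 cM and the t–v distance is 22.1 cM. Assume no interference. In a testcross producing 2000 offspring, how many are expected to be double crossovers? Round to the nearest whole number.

Map distances give recombination frequencies of 0.189 and 0.221 for the two intervals.
With no interference, expected double-crossover frequency = 0.189 × 0.221 = 0.04177.
Expected number = 0.04177 × 2000 = 83.54 ≈ 84.

84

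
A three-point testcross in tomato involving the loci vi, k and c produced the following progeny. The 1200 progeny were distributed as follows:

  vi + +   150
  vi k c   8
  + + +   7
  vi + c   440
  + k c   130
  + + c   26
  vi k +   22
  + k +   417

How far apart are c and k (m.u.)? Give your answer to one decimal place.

The two most frequent reciprocal classes, vi + c and + k +, are the parental types, so the F1 was vi + c / + k +.
The two rarest classes, vi k c and + + +, are the double crossovers. Comparing them with the parentals, only the k allele has switched, so k is the middle locus and the order is c – k – vi.
Crossovers in the c–k interval produce the single-crossover classes vi + + and + k c (150 + 130 = 280) plus the double crossovers (15).
RF(c–k) = (280 + 15) / 1200 = 295/1200 = 0.2458 → 24.6 m.u.

24.6 m.u.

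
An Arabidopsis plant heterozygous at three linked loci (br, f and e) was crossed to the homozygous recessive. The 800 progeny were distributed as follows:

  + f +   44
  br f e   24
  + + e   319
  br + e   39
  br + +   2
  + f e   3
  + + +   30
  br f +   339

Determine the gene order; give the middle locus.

f

The two most frequent reciprocal classes, + + e and br f +, are the parental types, so the F1 was + + e / br f +.
The two rarest classes, + f e and br + +, are the double crossovers. Comparing them with the parentals, only the f allele has switched, so f is the middle locus and the order is br – f – e.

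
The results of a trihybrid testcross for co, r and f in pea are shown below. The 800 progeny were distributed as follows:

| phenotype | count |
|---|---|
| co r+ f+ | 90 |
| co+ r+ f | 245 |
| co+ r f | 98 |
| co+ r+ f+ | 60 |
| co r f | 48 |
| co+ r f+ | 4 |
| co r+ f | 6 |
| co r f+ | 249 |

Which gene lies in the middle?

The two most frequent reciprocal classes, co r f+ and co+ r+ f, are the parental types, so the F1 was co r f+ / co+ r+ f.
The two rarest classes, co+ r f+ and co r+ f, are the double crossovers. Comparing them with the parentals, only the co allele has switched, so co is the middle locus and the order is f – co – r.

co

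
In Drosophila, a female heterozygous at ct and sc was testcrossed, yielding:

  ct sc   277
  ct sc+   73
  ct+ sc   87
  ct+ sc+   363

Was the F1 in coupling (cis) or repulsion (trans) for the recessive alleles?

cis

The two most frequent classes are ct+ sc+ (363) and ct sc (277); these are the parental (non-recombinant) types.
So the F1 carried ct+ sc+ on one chromosome and ct sc on the other — the recessive alleles are on the same chromosome (cis / coupling).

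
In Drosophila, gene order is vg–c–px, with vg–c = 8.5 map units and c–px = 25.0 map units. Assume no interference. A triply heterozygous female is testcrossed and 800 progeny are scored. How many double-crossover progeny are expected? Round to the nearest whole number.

17

Map distances give recombination frequencies of 0.085 and 0.250 for the two intervals.
With no interference, expected double-crossover frequency = 0.085 × 0.250 = 0.02125.
Expected number = 0.02125 × 800 = 17.00 ≈ 17.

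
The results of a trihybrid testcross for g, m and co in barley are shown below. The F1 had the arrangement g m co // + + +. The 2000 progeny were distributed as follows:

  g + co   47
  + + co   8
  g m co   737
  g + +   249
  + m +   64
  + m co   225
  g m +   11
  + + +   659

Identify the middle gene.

co

The two rarest classes, g m + and + + co, are the double crossovers. Comparing them with the parentals, only the co allele has switched, so co is the middle locus and the order is g – co – m.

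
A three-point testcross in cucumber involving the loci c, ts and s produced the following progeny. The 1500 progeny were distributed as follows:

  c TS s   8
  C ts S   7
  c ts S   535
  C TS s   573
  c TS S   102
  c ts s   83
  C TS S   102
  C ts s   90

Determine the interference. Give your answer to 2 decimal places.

The two most frequent reciprocal classes, c ts S and C TS s, are the parental types, so the F1 was c ts S / C TS s.
The two rarest classes, C ts S and c TS s, are the double crossovers. Comparing them with the parentals, only the c allele has switched, so c is the middle locus and the order is ts – c – s.
ts–c: (192 + 15)/1500 = 0.1380; c–s: (185 + 15)/1500 = 0.1333.
Expected DCO frequency = 0.1380 × 0.1333 ≈ 0.01840; observed = 15/1500 ≈ 0.01000.
Coefficient of coincidence = 0.01000/0.01840 ≈ 0.54; interference = 1 − 0.54 = 0.46.

0.46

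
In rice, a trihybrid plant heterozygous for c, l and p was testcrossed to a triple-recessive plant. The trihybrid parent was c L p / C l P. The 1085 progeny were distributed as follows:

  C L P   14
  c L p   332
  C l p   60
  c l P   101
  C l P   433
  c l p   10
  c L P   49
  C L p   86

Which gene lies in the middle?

l

The two rarest classes, c l p and C L P, are the double crossovers. Comparing them with the parentals, only the l allele has switched, so l is the middle locus and the order is p – l – c.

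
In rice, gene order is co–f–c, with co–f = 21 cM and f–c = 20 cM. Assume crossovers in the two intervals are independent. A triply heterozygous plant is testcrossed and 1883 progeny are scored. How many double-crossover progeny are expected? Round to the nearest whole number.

79

Map distances give recombination frequencies of 0.210 and 0.200 for the two intervals.
With no interference, expected double-crossover frequency = 0.210 × 0.200 = 0.04200.
Expected number = 0.04200 × 1883 = 79.09 ≈ 79.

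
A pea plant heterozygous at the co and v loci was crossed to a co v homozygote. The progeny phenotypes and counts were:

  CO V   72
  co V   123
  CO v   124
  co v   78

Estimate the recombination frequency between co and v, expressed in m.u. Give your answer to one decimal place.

37.8 m.u.

The two most frequent classes, CO v (124) and co V (123), are the parental types, so the F1 was CO v / co V.
The recombinant classes are CO V and co v: 72 + 78 = 150.
Recombination frequency = 150/397 = 0.3778 ≈ 37.8%, i.e. 37.8 m.u.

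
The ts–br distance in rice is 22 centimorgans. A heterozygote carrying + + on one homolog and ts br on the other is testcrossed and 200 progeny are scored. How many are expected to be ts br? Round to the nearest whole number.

78

A map distance of 22 centimorgans corresponds to a recombination frequency of 0.220.
The F1 is + + / ts br, so ts br is a parental gamete class with expected frequency (1 − r)/2 = 0.780/2 = 0.3900.
Expected number = 0.3900 × 200 = 78.00 ≈ 78.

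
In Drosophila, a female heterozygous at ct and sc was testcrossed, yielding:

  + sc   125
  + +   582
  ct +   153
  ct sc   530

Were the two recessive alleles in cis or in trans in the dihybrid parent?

cis

The two most frequent classes are + + (582) and ct sc (530); these are the parental (non-recombinant) types.
So the F1 carried + + on one chromosome and ct sc on the other — the recessive alleles are on the same chromosome (cis / coupling).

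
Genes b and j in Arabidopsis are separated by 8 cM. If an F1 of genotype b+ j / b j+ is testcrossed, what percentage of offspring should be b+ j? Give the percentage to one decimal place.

A map distance of 8 cM corresponds to a recombination frequency of 0.080.
The F1 is b+ j / b j+, so b+ j is a parental gamete class with expected frequency (1 − r)/2 = 0.920/2 = 0.4600.
That is 0.4600 = 46.0% of the progeny.

46.0%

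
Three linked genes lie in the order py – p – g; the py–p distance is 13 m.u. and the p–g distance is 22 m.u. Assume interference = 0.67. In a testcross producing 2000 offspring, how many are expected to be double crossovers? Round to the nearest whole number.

Map distances give recombination frequencies of 0.130 and 0.220 for the two intervals.
With interference 0.67 (so coincidence = 0.33), expected double-crossover frequency = 0.130 × 0.220 × 0.33 = 0.00944.
Expected number = 0.00944 × 2000 = 18.88 ≈ 19.

19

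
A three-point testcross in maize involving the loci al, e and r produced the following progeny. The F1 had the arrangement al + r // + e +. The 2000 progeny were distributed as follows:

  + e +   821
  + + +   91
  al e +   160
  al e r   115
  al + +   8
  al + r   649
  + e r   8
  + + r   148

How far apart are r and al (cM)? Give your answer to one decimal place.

16.2 cM

The two rarest classes, al + + and + e r, are the double crossovers. Comparing them with the parentals, only the r allele has switched, so r is the middle locus and the order is e – r – al.
Crossovers in the r–al interval produce the single-crossover classes + + r and al e + (148 + 160 = 308) plus the double crossovers (16).
RF(r–al) = (308 + 16) / 2000 = 324/2000 = 0.1620 → 16.2 cM.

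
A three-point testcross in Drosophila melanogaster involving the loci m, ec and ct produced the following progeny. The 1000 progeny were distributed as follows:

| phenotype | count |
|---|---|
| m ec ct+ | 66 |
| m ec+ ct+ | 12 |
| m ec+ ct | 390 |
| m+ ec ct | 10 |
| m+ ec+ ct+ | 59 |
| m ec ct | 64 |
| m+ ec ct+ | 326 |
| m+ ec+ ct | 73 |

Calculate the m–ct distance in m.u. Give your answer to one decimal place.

The two most frequent reciprocal classes, m ec+ ct and m+ ec ct+, are the parental types, so the F1 was m ec+ ct / m+ ec ct+.
The two rarest classes, m ec+ ct+ and m+ ec ct, are the double crossovers. Comparing them with the parentals, only the ct allele has switched, so ct is the middle locus and the order is ec – ct – m.
Crossovers in the ct–m interval produce the single-crossover classes m+ ec+ ct and m ec ct+ (73 + 66 = 139) plus the double crossovers (22).
RF(ct–m) = (139 + 22) / 1000 = 161/1000 = 0.1610 → 16.1 m.u.

16.1 m.u.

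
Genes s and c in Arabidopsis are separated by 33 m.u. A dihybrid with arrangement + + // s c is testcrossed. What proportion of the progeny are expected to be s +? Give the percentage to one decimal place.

A map distance of 33 m.u. corresponds to a recombination frequency of 0.330.
The F1 is + + / s c, so s + is a recombinant gamete class with expected frequency r/2 = 0.330/2 = 0.1650.
That is 0.1650 = 16.5% of the progeny.

16.5%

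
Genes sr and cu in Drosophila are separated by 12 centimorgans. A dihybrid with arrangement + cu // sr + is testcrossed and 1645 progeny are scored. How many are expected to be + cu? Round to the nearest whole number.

A map distance of 12 centimorgans corresponds to a recombination frequency of 0.120.
The F1 is + cu / sr +, so + cu is a parental gamete class with expected frequency (1 − r)/2 = 0.880/2 = 0.4400.
Expected number = 0.4400 × 1645 = 723.80 ≈ 724.

724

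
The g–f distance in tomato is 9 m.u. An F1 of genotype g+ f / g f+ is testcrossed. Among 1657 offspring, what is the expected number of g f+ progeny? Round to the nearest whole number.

A map distance of 9 m.u. corresponds to a recombination frequency of 0.090.
The F1 is g+ f / g f+, so g f+ is a parental gamete class with expected frequency (1 − r)/2 = 0.910/2 = 0.4550.
Expected number = 0.4550 × 1657 = 753.94 ≈ 754.

754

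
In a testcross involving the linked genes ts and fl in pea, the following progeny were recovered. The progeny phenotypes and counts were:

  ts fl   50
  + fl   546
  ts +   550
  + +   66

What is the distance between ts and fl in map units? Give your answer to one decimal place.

9.6 map units

The two most frequent classes, + fl (546) and ts + (550), are the parental types, so the F1 was + fl / ts +.
The recombinant classes are + + and ts fl: 66 + 50 = 116.
Recombination frequency = 116/1212 = 0.0957 ≈ 9.6%, i.e. 9.6 map units.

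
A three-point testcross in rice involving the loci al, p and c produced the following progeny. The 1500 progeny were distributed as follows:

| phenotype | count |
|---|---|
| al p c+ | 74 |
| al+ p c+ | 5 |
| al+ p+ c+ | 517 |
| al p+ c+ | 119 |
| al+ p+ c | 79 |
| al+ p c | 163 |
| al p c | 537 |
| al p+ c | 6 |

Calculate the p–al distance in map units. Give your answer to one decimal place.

19.5 map units

The two most frequent reciprocal classes, al+ p+ c+ and al p c, are the parental types, so the F1 was al+ p+ c+ / al p c.
The two rarest classes, al+ p c+ and al p+ c, are the double crossovers. Comparing them with the parentals, only the p allele has switched, so p is the middle locus and the order is c – p – al.
Crossovers in the p–al interval produce the single-crossover classes al p+ c+ and al+ p c (119 + 163 = 282) plus the double crossovers (11).
RF(p–al) = (282 + 11) / 1500 = 293/1500 = 0.1953 → 19.5 map units.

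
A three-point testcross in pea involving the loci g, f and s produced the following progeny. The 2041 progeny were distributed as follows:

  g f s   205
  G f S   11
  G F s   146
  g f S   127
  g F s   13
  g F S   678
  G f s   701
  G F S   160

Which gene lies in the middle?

s

The two most frequent reciprocal classes, G f s and g F S, are the parental types, so the F1 was G f s / g F S.
The two rarest classes, G f S and g F s, are the double crossovers. Comparing them with the parentals, only the s allele has switched, so s is the middle locus and the order is g – s – f.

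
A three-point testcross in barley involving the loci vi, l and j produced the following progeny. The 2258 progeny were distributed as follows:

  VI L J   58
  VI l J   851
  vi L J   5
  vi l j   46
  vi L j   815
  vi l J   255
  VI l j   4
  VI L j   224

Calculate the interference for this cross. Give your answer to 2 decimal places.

0.63

The two most frequent reciprocal classes, vi L j and VI l J, are the parental types, so the F1 was vi L j / VI l J.
The two rarest classes, vi L J and VI l j, are the double crossovers. Comparing them with the parentals, only the j allele has switched, so j is the middle locus and the order is vi – j – l.
vi–j: (479 + 9)/2258 = 0.2161; j–l: (104 + 9)/2258 = 0.0500.
Expected DCO frequency = 0.2161 × 0.0500 ≈ 0.01081; observed = 9/2258 ≈ 0.00399.
Coefficient of coincidence = 0.00399/0.01081 ≈ 0.37; interference = 1 − 0.37 = 0.63.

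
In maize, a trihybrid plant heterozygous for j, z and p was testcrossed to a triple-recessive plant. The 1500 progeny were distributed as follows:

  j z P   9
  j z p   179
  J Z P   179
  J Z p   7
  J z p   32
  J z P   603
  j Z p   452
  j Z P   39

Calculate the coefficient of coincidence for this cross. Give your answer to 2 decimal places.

The two most frequent reciprocal classes, j Z p and J z P, are the parental types, so the F1 was j Z p / J z P.
The two rarest classes, J Z p and j z P, are the double crossovers. Comparing them with the parentals, only the j allele has switched, so j is the middle locus and the order is z – j – p.
z–j: (358 + 16)/1500 = 0.2493; j–p: (71 + 16)/1500 = 0.0580.
Expected DCO frequency = 0.2493 × 0.0580 ≈ 0.01446; observed = 16/1500 ≈ 0.01067.
Coefficient of coincidence = 0.01067/0.01446 ≈ 0.74.

0.74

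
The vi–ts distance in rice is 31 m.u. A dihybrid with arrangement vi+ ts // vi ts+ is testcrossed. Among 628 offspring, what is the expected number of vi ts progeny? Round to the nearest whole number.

A map distance of 31 m.u. corresponds to a recombination frequency of 0.310.
The F1 is vi+ ts / vi ts+, so vi ts is a recombinant gamete class with expected frequency r/2 = 0.310/2 = 0.1550.
Expected number = 0.1550 × 628 = 97.34 ≈ 97.

97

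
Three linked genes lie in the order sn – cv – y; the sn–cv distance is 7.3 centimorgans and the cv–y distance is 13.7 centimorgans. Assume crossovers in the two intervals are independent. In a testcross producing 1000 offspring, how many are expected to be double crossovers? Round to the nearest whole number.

10

Map distances give recombination frequencies of 0.073 and 0.137 for the two intervals.
With no interference, expected double-crossover frequency = 0.073 × 0.137 = 0.01000.
Expected number = 0.01000 × 1000 = 10.00 ≈ 10.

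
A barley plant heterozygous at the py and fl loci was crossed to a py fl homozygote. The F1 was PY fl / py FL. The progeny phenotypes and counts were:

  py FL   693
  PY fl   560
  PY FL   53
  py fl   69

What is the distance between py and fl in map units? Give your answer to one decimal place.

The recombinant classes are PY FL and py fl: 53 + 69 = 122.
Recombination frequency = 122/1375 = 0.0887 ≈ 8.9%, i.e. 8.9 map units.

8.9 map units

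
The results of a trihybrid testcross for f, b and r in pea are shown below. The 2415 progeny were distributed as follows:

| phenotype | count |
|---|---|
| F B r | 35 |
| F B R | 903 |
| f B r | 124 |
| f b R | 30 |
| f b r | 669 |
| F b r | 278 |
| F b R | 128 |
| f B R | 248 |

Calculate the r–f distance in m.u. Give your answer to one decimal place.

24.5 m.u.

The two most frequent reciprocal classes, f b r and F B R, are the parental types, so the F1 was f b r / F B R.
The two rarest classes, f b R and F B r, are the double crossovers. Comparing them with the parentals, only the r allele has switched, so r is the middle locus and the order is f – r – b.
Crossovers in the f–r interval produce the single-crossover classes F b r and f B R (278 + 248 = 526) plus the double crossovers (65).
RF(f–r) = (526 + 65) / 2415 = 591/2415 = 0.2447 → 24.5 m.u.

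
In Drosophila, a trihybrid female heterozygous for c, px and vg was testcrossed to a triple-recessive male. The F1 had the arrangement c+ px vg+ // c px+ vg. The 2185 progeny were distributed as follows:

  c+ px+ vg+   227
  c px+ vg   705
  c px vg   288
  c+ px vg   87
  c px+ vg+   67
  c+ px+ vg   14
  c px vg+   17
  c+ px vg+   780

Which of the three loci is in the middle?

The two rarest classes, c px vg+ and c+ px+ vg, are the double crossovers. Comparing them with the parentals, only the c allele has switched, so c is the middle locus and the order is px – c – vg.

c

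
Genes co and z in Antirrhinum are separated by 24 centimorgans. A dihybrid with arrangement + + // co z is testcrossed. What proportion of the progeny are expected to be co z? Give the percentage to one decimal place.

38.0%

A map distance of 24 centimorgans corresponds to a recombination frequency of 0.240.
The F1 is + + / co z, so co z is a parental gamete class with expected frequency (1 − r)/2 = 0.760/2 = 0.3800.
That is 0.3800 = 38.0% of the progeny.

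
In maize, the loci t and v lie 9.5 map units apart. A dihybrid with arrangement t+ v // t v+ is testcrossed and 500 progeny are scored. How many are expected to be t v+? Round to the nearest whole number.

226

A map distance of 9.5 map units corresponds to a recombination frequency of 0.095.
The F1 is t+ v / t v+, so t v+ is a parental gamete class with expected frequency (1 − r)/2 = 0.905/2 = 0.4525.
Expected number = 0.4525 × 500 = 226.25 ≈ 226.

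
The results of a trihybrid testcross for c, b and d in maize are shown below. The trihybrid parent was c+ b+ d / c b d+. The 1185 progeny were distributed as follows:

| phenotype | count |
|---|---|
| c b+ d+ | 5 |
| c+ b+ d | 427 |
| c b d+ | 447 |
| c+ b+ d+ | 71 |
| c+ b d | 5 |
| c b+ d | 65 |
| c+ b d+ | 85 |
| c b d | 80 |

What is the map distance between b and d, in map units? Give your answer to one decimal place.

The two rarest classes, c+ b d and c b+ d+, are the double crossovers. Comparing them with the parentals, only the b allele has switched, so b is the middle locus and the order is c – b – d.
Crossovers in the b–d interval produce the single-crossover classes c+ b+ d+ and c b d (71 + 80 = 151) plus the double crossovers (10).
RF(b–d) = (151 + 10) / 1185 = 161/1185 = 0.1359 → 13.6 map units.

13.6 map units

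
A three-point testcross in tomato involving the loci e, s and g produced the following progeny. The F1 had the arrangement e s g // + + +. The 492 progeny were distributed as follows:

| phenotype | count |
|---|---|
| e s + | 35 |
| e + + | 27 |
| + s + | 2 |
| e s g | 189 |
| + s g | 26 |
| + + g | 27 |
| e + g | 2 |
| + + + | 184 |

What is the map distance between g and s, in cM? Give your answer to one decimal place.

13.4 cM

The two rarest classes, e + g and + s +, are the double crossovers. Comparing them with the parentals, only the s allele has switched, so s is the middle locus and the order is g – s – e.
Crossovers in the g–s interval produce the single-crossover classes e s + and + + g (35 + 27 = 62) plus the double crossovers (4).
RF(g–s) = (62 + 4) / 492 = 66/492 = 0.1341 → 13.4 cM.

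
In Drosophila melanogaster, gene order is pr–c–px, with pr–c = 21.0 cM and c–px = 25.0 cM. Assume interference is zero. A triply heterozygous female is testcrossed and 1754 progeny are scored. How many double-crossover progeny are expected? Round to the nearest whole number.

Map distances give recombination frequencies of 0.210 and 0.250 for the two intervals.
With no interference, expected double-crossover frequency = 0.210 × 0.250 = 0.05250.
Expected number = 0.05250 × 1754 = 92.08 ≈ 92.

92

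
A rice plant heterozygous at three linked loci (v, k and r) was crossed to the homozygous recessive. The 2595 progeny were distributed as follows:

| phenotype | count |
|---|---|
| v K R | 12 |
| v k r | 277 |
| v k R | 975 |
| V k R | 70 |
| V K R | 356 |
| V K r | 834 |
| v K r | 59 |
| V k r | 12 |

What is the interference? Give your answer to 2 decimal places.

The two most frequent reciprocal classes, v k R and V K r, are the parental types, so the F1 was v k R / V K r.
The two rarest classes, v K R and V k r, are the double crossovers. Comparing them with the parentals, only the k allele has switched, so k is the middle locus and the order is v – k – r.
v–k: (129 + 24)/2595 = 0.0590; k–r: (633 + 24)/2595 = 0.2532.
Expected DCO frequency = 0.0590 × 0.2532 ≈ 0.01494; observed = 24/2595 ≈ 0.00925.
Coefficient of coincidence = 0.00925/0.01494 ≈ 0.62; interference = 1 − 0.62 = 0.38.

0.38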